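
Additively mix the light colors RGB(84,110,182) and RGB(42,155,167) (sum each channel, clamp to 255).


Additive: each channel = min(255, C₁+C₂)
R: 84+42 = 126 → 126
G: 110+155 = 265 → 255
B: 182+167 = 349 → 255
= RGB(126, 255, 255)


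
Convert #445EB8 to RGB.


44 → 68 (R)
5E → 94 (G)
B8 → 184 (B)
= RGB(68, 94, 184)


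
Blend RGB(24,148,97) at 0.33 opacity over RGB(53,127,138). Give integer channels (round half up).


C = α×F + (1-α)×B, with 1-α = 0.67
R: 0.33×24 + 0.67×53 = 7.92 + 35.51 = 43.43 → 43
G: 0.33×148 + 0.67×127 = 48.84 + 85.09 = 133.93 → 134
B: 0.33×97 + 0.67×138 = 32.01 + 92.46 = 124.47 → 124
= RGB(43, 134, 124)


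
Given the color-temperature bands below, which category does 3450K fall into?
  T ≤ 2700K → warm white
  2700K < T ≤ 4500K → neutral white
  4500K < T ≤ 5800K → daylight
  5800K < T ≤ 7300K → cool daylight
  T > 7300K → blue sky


Temperature: 3450K
2700K < 3450K ≤ 4500K → neutral white
Classification: neutral white


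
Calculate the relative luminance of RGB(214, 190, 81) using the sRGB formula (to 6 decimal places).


Linearize each channel (sRGB transfer function): c = v/255; c_lin = c/12.92 if c ≤ 0.04045, else ((c+0.055)/1.055)^2.4
  R: 214/255 ≈ 0.839216 > 0.04045 → ((0.839216+0.055)/1.055)^2.4 ≈ 0.672443
  G: 190/255 ≈ 0.745098 > 0.04045 → ((0.745098+0.055)/1.055)^2.4 ≈ 0.514918
  B: 81/255 ≈ 0.317647 > 0.04045 → ((0.317647+0.055)/1.055)^2.4 ≈ 0.082283
R_lin = 0.672443, G_lin = 0.514918, B_lin = 0.082283
L = 0.2126×R + 0.7152×G + 0.0722×B
L = 0.2126×0.672443 + 0.7152×0.514918 + 0.0722×0.082283
L ≈ 0.517171


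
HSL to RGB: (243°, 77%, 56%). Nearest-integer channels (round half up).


H=243°, S=0.77, L=0.56
C = (1-|2L-1|)×S = (1-|0.12|)×0.77 = 0.6776
H' = H/60 = 243/60 ≈ 4.0500; X = C×(1-|H' mod 2 - 1|) = 0.03388
m = L - C/2 = 0.56 - 0.3388 = 0.2212
Sector ⌊H'⌋ = 4 → (R',G',B') = (0.03388, 0.0, 0.6776)
RGB = ((R'+m)×255, (G'+m)×255, (B'+m)×255) = (65.0454, 56.406, 229.194)
Round half up → RGB(65, 56, 229)


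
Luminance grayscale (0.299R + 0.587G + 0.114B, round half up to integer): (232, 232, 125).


Gray = 0.299×R + 0.587×G + 0.114×B
Gray = 0.299×232 + 0.587×232 + 0.114×125
Gray = 69.368 + 136.184 + 14.250
Gray = 219.802 → round half up → 220
Gray = 220


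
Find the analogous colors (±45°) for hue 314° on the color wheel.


Base hue: 314°
Left analog: (314 - 45) mod 360 = 269°
Right analog: (314 + 45) mod 360 = 359°
Analogous hues = 269° and 359°


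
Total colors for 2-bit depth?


Colors = 2^bits = 2^2
= 4 colors


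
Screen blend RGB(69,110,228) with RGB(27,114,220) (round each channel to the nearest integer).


Screen: C = 255 - (255-A)×(255-B)/255, rounded to nearest integer
R: 255 - (255-69)×(255-27)/255 = 255 - 42408/255 ≈ 255 - 166.306 = 88.694 → 89
G: 255 - (255-110)×(255-114)/255 = 255 - 20445/255 ≈ 255 - 80.176 = 174.824 → 175
B: 255 - (255-228)×(255-220)/255 = 255 - 945/255 ≈ 255 - 3.706 = 251.294 → 251
= RGB(89, 175, 251)


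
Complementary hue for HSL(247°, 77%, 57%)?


Complement = opposite side of color wheel = hue + 180°
H' = (247 + 180) mod 360 = 67°
S and L unchanged.
= HSL(67°, 77%, 57%)


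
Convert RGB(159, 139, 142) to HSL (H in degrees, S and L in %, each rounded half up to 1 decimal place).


Normalize: R'=159/255≈0.6235, G'=139/255≈0.5451, B'=142/255≈0.5569
Max=159/255, Min=139/255, Δ=Max-Min=20/255
L = (Max+Min)/2 = (159+139)/510 = 298/510 = 0.58431… → L = 58.4%
L > 0.5 → S = Δ/(2-Max-Min) = 20/(510-159-139) = 20/212 = 0.09433… → S = 9.4%
(the 1/255 factors cancel in S and H, so raw channel differences can be used)
Max is R' → H = 60 × (((G-B)/Δ) mod 6) = 60 × (((139-142)/20) mod 6)
  (-3)/20 = -0.15; negative, so add 6 → 5.85
  H = 60 × 5.85 = 351° → H = 351.0°
= HSL(351.0°, 9.4%, 58.4%)


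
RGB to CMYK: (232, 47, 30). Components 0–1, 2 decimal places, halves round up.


R'=232/255≈0.9098, G'=47/255≈0.1843, B'=30/255≈0.1176
K = 1 - max(R',G',B') = 1 - 232/255 = 23/255 = 0.09019… → 0.09
(1-R'-K)/(1-K) simplifies to (max-R)/max with max = 232:
C = (232-232)/232 = 0/232 = 0 → 0.00
M = (232-47)/232 = 185/232 = 0.79741… → 0.80
Y = (232-30)/232 = 202/232 = 0.87068… → 0.87
= CMYK(0.00, 0.80, 0.87, 0.09)


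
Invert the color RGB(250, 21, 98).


Invert: (255-R, 255-G, 255-B)
R: 255-250 = 5
G: 255-21 = 234
B: 255-98 = 157
= RGB(5, 234, 157)


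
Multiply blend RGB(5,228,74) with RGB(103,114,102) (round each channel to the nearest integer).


Multiply: C = A×B/255, rounded to nearest integer
R: 5×103/255 = 515/255 ≈ 2.020 → 2
G: 228×114/255 = 25992/255 ≈ 101.929 → 102
B: 74×102/255 = 7548/255 ≈ 29.600 → 30
= RGB(2, 102, 30)


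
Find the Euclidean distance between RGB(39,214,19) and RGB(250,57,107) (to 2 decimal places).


d = √[(R₁-R₂)² + (G₁-G₂)² + (B₁-B₂)²]
d = √[(39-250)² + (214-57)² + (19-107)²]
d = √[44521 + 24649 + 7744]
d = √76914
d ≈ 277.33


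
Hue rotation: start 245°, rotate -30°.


New hue = (H + rotation) mod 360
New hue = (245 -30) mod 360
= 215 mod 360
= 215°


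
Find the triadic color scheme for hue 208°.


Triadic: equally spaced at 120° intervals
H1 = 208°
H2 = (208 + 120) mod 360 = 328°
H3 = (208 + 240) mod 360 = 88°
Triadic = 208°, 328°, 88°


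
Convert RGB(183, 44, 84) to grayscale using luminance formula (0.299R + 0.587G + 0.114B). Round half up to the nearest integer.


Gray = 0.299×R + 0.587×G + 0.114×B
Gray = 0.299×183 + 0.587×44 + 0.114×84
Gray = 54.717 + 25.828 + 9.576
Gray = 90.121 → round half up → 90
Gray = 90


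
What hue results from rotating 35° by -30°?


New hue = (H + rotation) mod 360
New hue = (35 -30) mod 360
= 5 mod 360
= 5°


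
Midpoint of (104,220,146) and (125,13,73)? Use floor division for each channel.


Midpoint: each channel = ⌊(C₁+C₂)/2⌋
R: ⌊(104+125)/2⌋ = 114
G: ⌊(220+13)/2⌋ = 116
B: ⌊(146+73)/2⌋ = 109
= RGB(114, 116, 109)


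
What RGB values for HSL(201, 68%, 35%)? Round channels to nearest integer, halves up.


H=201°, S=0.68, L=0.35
C = (1-|2L-1|)×S = (1-|-0.30|)×0.68 = 0.476
H' = H/60 = 201/60 ≈ 3.3500; X = C×(1-|H' mod 2 - 1|) = 0.3094
m = L - C/2 = 0.35 - 0.238 = 0.112
Sector ⌊H'⌋ = 3 → (R',G',B') = (0.0, 0.3094, 0.476)
RGB = ((R'+m)×255, (G'+m)×255, (B'+m)×255) = (28.56, 107.457, 149.94)
Round half up → RGB(29, 107, 150)


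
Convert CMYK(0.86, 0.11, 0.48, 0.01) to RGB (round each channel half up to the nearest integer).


R = 255 × (1-C) × (1-K) = 255 × 0.14 × 0.99 = 35.343 → 35
G = 255 × (1-M) × (1-K) = 255 × 0.89 × 0.99 = 224.6805 → 225
B = 255 × (1-Y) × (1-K) = 255 × 0.52 × 0.99 = 131.274 → 131
= RGB(35, 225, 131)


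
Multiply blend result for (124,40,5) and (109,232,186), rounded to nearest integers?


Multiply: C = A×B/255, rounded to nearest integer
R: 124×109/255 = 13516/255 ≈ 53.004 → 53
G: 40×232/255 = 9280/255 ≈ 36.392 → 36
B: 5×186/255 = 930/255 ≈ 3.647 → 4
= RGB(53, 36, 4)


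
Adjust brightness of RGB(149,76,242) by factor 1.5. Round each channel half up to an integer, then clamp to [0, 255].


Multiply each channel by 1.5, round half up, clamp to [0, 255]
R: 149×1.5 = 223.5 → round → 224
G: 76×1.5 = 114
B: 242×1.5 = 363 → clamp → 255
= RGB(224, 114, 255)


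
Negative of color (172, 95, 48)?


Invert: (255-R, 255-G, 255-B)
R: 255-172 = 83
G: 255-95 = 160
B: 255-48 = 207
= RGB(83, 160, 207)


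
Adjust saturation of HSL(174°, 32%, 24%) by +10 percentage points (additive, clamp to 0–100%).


Original S = 32%
Adjustment = +10 percentage points
New S = 32 + (10) = 42
Clamp to [0, 100] → 42
= HSL(174°, 42%, 24%)


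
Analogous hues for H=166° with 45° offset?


Base hue: 166°
Left analog: (166 - 45) mod 360 = 121°
Right analog: (166 + 45) mod 360 = 211°
Analogous hues = 121° and 211°


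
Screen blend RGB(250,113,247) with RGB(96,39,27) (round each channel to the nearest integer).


Screen: C = 255 - (255-A)×(255-B)/255, rounded to nearest integer
R: 255 - (255-250)×(255-96)/255 = 255 - 795/255 ≈ 255 - 3.118 = 251.882 → 252
G: 255 - (255-113)×(255-39)/255 = 255 - 30672/255 ≈ 255 - 120.282 = 134.718 → 135
B: 255 - (255-247)×(255-27)/255 = 255 - 1824/255 ≈ 255 - 7.153 = 247.847 → 248
= RGB(252, 135, 248)


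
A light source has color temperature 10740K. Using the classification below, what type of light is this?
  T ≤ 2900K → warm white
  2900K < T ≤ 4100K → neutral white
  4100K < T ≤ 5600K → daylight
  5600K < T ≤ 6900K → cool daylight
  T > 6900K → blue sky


Temperature: 10740K
10740K > 6900K → blue sky
Classification: blue sky


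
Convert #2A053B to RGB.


2A → 42 (R)
05 → 5 (G)
3B → 59 (B)
= RGB(42, 5, 59)


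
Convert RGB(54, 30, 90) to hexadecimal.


R = 54 → 36 (hex)
G = 30 → 1E (hex)
B = 90 → 5A (hex)
Hex = #361E5A


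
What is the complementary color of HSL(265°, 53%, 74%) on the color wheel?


Complement = opposite side of color wheel = hue + 180°
H' = (265 + 180) mod 360 = 85°
S and L unchanged.
= HSL(85°, 53%, 74%)


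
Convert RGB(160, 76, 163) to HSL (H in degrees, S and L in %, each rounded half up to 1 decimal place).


Normalize: R'=160/255≈0.6275, G'=76/255≈0.2980, B'=163/255≈0.6392
Max=163/255, Min=76/255, Δ=Max-Min=87/255
L = (Max+Min)/2 = (163+76)/510 = 239/510 = 0.46862… → L = 46.9%
L ≤ 0.5 → S = Δ/(Max+Min) = 87/(163+76) = 87/239 = 0.36401… → S = 36.4%
(the 1/255 factors cancel in S and H, so raw channel differences can be used)
Max is B' → H = 60 × ((R-G)/Δ + 4) = 60 × ((160-76)/87 + 4)
  84/87 + 4 = 0.9655… + 4 = 4.9655…
  H = 60 × 4.9655… = 297.931…° → H = 297.9°
= HSL(297.9°, 36.4%, 46.9%)


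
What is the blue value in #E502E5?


Color: #E502E5
R = E5 = 229
G = 02 = 2
B = E5 = 229
Blue = 229


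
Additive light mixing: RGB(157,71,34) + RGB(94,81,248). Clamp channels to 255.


Additive: each channel = min(255, C₁+C₂)
R: 157+94 = 251 → 251
G: 71+81 = 152 → 152
B: 34+248 = 282 → 255
= RGB(251, 152, 255)


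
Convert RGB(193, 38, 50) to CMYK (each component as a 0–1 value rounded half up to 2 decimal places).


R'=193/255≈0.7569, G'=38/255≈0.1490, B'=50/255≈0.1961
K = 1 - max(R',G',B') = 1 - 193/255 = 62/255 = 0.24313… → 0.24
(1-R'-K)/(1-K) simplifies to (max-R)/max with max = 193:
C = (193-193)/193 = 0/193 = 0 → 0.00
M = (193-38)/193 = 155/193 = 0.80310… → 0.80
Y = (193-50)/193 = 143/193 = 0.74093… → 0.74
= CMYK(0.00, 0.80, 0.74, 0.24)


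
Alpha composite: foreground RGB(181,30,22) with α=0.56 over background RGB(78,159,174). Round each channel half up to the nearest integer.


C = α×F + (1-α)×B, with 1-α = 0.44
R: 0.56×181 + 0.44×78 = 101.36 + 34.32 = 135.68 → 136
G: 0.56×30 + 0.44×159 = 16.80 + 69.96 = 86.76 → 87
B: 0.56×22 + 0.44×174 = 12.32 + 76.56 = 88.88 → 89
= RGB(136, 87, 89)


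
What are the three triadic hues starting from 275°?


Triadic: equally spaced at 120° intervals
H1 = 275°
H2 = (275 + 120) mod 360 = 35°
H3 = (275 + 240) mod 360 = 155°
Triadic = 275°, 35°, 155°


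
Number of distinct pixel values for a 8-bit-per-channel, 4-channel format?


Total bits = 8 bits/channel × 4 channels = 32 bits
Distinct pixel values = 2^32
= 4,294,967,296 pixel values


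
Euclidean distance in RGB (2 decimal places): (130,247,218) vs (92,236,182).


d = √[(R₁-R₂)² + (G₁-G₂)² + (B₁-B₂)²]
d = √[(130-92)² + (247-236)² + (218-182)²]
d = √[1444 + 121 + 1296]
d = √2861
d ≈ 53.49


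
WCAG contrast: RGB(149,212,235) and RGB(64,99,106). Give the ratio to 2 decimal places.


Linearize each sRGB channel c=v/255: c/12.92 if c ≤ 0.04045 else ((c+0.055)/1.055)^2.4
L = 0.2126×R_lin + 0.7152×G_lin + 0.0722×B_lin
Color 1 (149,212,235):
  R=149: 149/255≈0.5843 > 0.04045 → ((0.5843+0.055)/1.055)^2.4 ≈ 0.30054
  G=212: 212/255≈0.8314 > 0.04045 → ((0.8314+0.055)/1.055)^2.4 ≈ 0.65837
  B=235: 235/255≈0.9216 > 0.04045 → ((0.9216+0.055)/1.055)^2.4 ≈ 0.83077
  L1 = 0.2126×0.30054 + 0.7152×0.65837 + 0.0722×0.83077 ≈ 0.59475
Color 2 (64,99,106):
  R=64: 64/255≈0.2510 > 0.04045 → ((0.2510+0.055)/1.055)^2.4 ≈ 0.05127
  G=99: 99/255≈0.3882 > 0.04045 → ((0.3882+0.055)/1.055)^2.4 ≈ 0.12477
  B=106: 106/255≈0.4157 > 0.04045 → ((0.4157+0.055)/1.055)^2.4 ≈ 0.14413
  L2 = 0.2126×0.05127 + 0.7152×0.12477 + 0.0722×0.14413 ≈ 0.11054
Lighter = 0.59475, Darker = 0.11054
Ratio = (L_lighter + 0.05) / (L_darker + 0.05)
Ratio = (0.59475 + 0.05) / (0.11054 + 0.05) = 0.64475 / 0.16054 ≈ 4.0160
Ratio ≈ 4.02:1


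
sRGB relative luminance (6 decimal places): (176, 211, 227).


Linearize each channel (sRGB transfer function): c = v/255; c_lin = c/12.92 if c ≤ 0.04045, else ((c+0.055)/1.055)^2.4
  R: 176/255 ≈ 0.690196 > 0.04045 → ((0.690196+0.055)/1.055)^2.4 ≈ 0.434154
  G: 211/255 ≈ 0.827451 > 0.04045 → ((0.827451+0.055)/1.055)^2.4 ≈ 0.651406
  B: 227/255 ≈ 0.890196 > 0.04045 → ((0.890196+0.055)/1.055)^2.4 ≈ 0.768151
R_lin = 0.434154, G_lin = 0.651406, B_lin = 0.768151
L = 0.2126×R + 0.7152×G + 0.0722×B
L = 0.2126×0.434154 + 0.7152×0.651406 + 0.0722×0.768151
L ≈ 0.613647


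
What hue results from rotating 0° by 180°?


New hue = (H + rotation) mod 360
New hue = (0 + 180) mod 360
= 180 mod 360
= 180°


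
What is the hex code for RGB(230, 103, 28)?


R = 230 → E6 (hex)
G = 103 → 67 (hex)
B = 28 → 1C (hex)
Hex = #E6671C


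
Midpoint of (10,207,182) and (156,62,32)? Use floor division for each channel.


Midpoint: each channel = ⌊(C₁+C₂)/2⌋
R: ⌊(10+156)/2⌋ = 83
G: ⌊(207+62)/2⌋ = 134
B: ⌊(182+32)/2⌋ = 107
= RGB(83, 134, 107)


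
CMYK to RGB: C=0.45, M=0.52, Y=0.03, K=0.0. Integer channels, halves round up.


R = 255 × (1-C) × (1-K) = 255 × 0.55 × 1.00 = 140.25 → 140
G = 255 × (1-M) × (1-K) = 255 × 0.48 × 1.00 = 122.4 → 122
B = 255 × (1-Y) × (1-K) = 255 × 0.97 × 1.00 = 247.35 → 247
= RGB(140, 122, 247)


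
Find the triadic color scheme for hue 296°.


Triadic: equally spaced at 120° intervals
H1 = 296°
H2 = (296 + 120) mod 360 = 56°
H3 = (296 + 240) mod 360 = 176°
Triadic = 296°, 56°, 176°


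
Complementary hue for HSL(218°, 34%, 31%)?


Complement = opposite side of color wheel = hue + 180°
H' = (218 + 180) mod 360 = 38°
S and L unchanged.
= HSL(38°, 34%, 31%)


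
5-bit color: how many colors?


Colors = 2^bits = 2^5
= 32 colors


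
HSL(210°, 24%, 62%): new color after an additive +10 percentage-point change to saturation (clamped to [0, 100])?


Original S = 24%
Adjustment = +10 percentage points
New S = 24 + (10) = 34
Clamp to [0, 100] → 34
= HSL(210°, 34%, 62%)


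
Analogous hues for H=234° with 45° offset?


Base hue: 234°
Left analog: (234 - 45) mod 360 = 189°
Right analog: (234 + 45) mod 360 = 279°
Analogous hues = 189° and 279°


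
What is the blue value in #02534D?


Color: #02534D
R = 02 = 2
G = 53 = 83
B = 4D = 77
Blue = 77


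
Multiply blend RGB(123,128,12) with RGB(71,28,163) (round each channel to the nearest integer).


Multiply: C = A×B/255, rounded to nearest integer
R: 123×71/255 = 8733/255 ≈ 34.247 → 34
G: 128×28/255 = 3584/255 ≈ 14.055 → 14
B: 12×163/255 = 1956/255 ≈ 7.671 → 8
= RGB(34, 14, 8)


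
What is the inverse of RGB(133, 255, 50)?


Invert: (255-R, 255-G, 255-B)
R: 255-133 = 122
G: 255-255 = 0
B: 255-50 = 205
= RGB(122, 0, 205)


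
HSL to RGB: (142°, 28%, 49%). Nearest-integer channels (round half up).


H=142°, S=0.28, L=0.49
C = (1-|2L-1|)×S = (1-|-0.02|)×0.28 = 0.2744
H' = H/60 = 142/60 ≈ 2.3667; X = C×(1-|H' mod 2 - 1|) ≈ 0.1006
m = L - C/2 = 0.49 - 0.1372 = 0.3528
Sector ⌊H'⌋ = 2 → (R',G',B') = (0.0, 0.2744, ≈0.1006)
RGB = ((R'+m)×255, (G'+m)×255, (B'+m)×255) = (89.964, 159.936, 115.6204)
Round half up → RGB(90, 160, 116)


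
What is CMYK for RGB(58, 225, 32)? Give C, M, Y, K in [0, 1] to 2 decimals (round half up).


R'=58/255≈0.2275, G'=225/255≈0.8824, B'=32/255≈0.1255
K = 1 - max(R',G',B') = 1 - 225/255 = 30/255 = 0.11764… → 0.12
(1-R'-K)/(1-K) simplifies to (max-R)/max with max = 225:
C = (225-58)/225 = 167/225 = 0.74222… → 0.74
M = (225-225)/225 = 0/225 = 0 → 0.00
Y = (225-32)/225 = 193/225 = 0.85777… → 0.86
= CMYK(0.74, 0.00, 0.86, 0.12)


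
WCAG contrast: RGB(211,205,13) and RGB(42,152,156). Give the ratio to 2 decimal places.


Linearize each sRGB channel c=v/255: c/12.92 if c ≤ 0.04045 else ((c+0.055)/1.055)^2.4
L = 0.2126×R_lin + 0.7152×G_lin + 0.0722×B_lin
Color 1 (211,205,13):
  R=211: 211/255≈0.8275 > 0.04045 → ((0.8275+0.055)/1.055)^2.4 ≈ 0.65141
  G=205: 205/255≈0.8039 > 0.04045 → ((0.8039+0.055)/1.055)^2.4 ≈ 0.61050
  B=13: 13/255≈0.0510 > 0.04045 → ((0.0510+0.055)/1.055)^2.4 ≈ 0.00402
  L1 = 0.2126×0.65141 + 0.7152×0.61050 + 0.0722×0.00402 ≈ 0.57541
Color 2 (42,152,156):
  R=42: 42/255≈0.1647 > 0.04045 → ((0.1647+0.055)/1.055)^2.4 ≈ 0.02315
  G=152: 152/255≈0.5961 > 0.04045 → ((0.5961+0.055)/1.055)^2.4 ≈ 0.31399
  B=156: 156/255≈0.6118 > 0.04045 → ((0.6118+0.055)/1.055)^2.4 ≈ 0.33245
  L2 = 0.2126×0.02315 + 0.7152×0.31399 + 0.0722×0.33245 ≈ 0.25349
Lighter = 0.57541, Darker = 0.25349
Ratio = (L_lighter + 0.05) / (L_darker + 0.05)
Ratio = (0.57541 + 0.05) / (0.25349 + 0.05) = 0.62541 / 0.30349 ≈ 2.0607
Ratio ≈ 2.06:1


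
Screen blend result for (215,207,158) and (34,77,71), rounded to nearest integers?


Screen: C = 255 - (255-A)×(255-B)/255, rounded to nearest integer
R: 255 - (255-215)×(255-34)/255 = 255 - 8840/255 ≈ 255 - 34.667 = 220.333 → 220
G: 255 - (255-207)×(255-77)/255 = 255 - 8544/255 ≈ 255 - 33.506 = 221.494 → 221
B: 255 - (255-158)×(255-71)/255 = 255 - 17848/255 ≈ 255 - 69.992 = 185.008 → 185
= RGB(220, 221, 185)


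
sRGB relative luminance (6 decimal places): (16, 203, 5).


Linearize each channel (sRGB transfer function): c = v/255; c_lin = c/12.92 if c ≤ 0.04045, else ((c+0.055)/1.055)^2.4
  R: 16/255 ≈ 0.062745 > 0.04045 → ((0.062745+0.055)/1.055)^2.4 ≈ 0.005182
  G: 203/255 ≈ 0.796078 > 0.04045 → ((0.796078+0.055)/1.055)^2.4 ≈ 0.597202
  B: 5/255 ≈ 0.019608 ≤ 0.04045 → 0.019608/12.92 ≈ 0.001518
R_lin = 0.005182, G_lin = 0.597202, B_lin = 0.001518
L = 0.2126×R + 0.7152×G + 0.0722×B
L = 0.2126×0.005182 + 0.7152×0.597202 + 0.0722×0.001518
L ≈ 0.428330


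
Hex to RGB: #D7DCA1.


D7 → 215 (R)
DC → 220 (G)
A1 → 161 (B)
= RGB(215, 220, 161)


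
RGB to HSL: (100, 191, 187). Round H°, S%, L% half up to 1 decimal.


Normalize: R'=100/255≈0.3922, G'=191/255≈0.7490, B'=187/255≈0.7333
Max=191/255, Min=100/255, Δ=Max-Min=91/255
L = (Max+Min)/2 = (191+100)/510 = 291/510 = 0.57058… → L = 57.1%
L > 0.5 → S = Δ/(2-Max-Min) = 91/(510-191-100) = 91/219 = 0.41552… → S = 41.6%
(the 1/255 factors cancel in S and H, so raw channel differences can be used)
Max is G' → H = 60 × ((B-R)/Δ + 2) = 60 × ((187-100)/91 + 2)
  87/91 + 2 = 0.9560… + 2 = 2.9560…
  H = 60 × 2.9560… = 177.362…° → H = 177.4°
= HSL(177.4°, 41.6%, 57.1%)


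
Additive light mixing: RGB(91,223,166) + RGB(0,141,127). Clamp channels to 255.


Additive: each channel = min(255, C₁+C₂)
R: 91+0 = 91 → 91
G: 223+141 = 364 → 255
B: 166+127 = 293 → 255
= RGB(91, 255, 255)


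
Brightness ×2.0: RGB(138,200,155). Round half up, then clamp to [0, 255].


Multiply each channel by 2.0, round half up, clamp to [0, 255]
R: 138×2.0 = 276 → clamp → 255
G: 200×2.0 = 400 → clamp → 255
B: 155×2.0 = 310 → clamp → 255
= RGB(255, 255, 255)


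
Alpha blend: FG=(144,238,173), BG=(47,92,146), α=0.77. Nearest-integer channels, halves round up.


C = α×F + (1-α)×B, with 1-α = 0.23
R: 0.77×144 + 0.23×47 = 110.88 + 10.81 = 121.69 → 122
G: 0.77×238 + 0.23×92 = 183.26 + 21.16 = 204.42 → 204
B: 0.77×173 + 0.23×146 = 133.21 + 33.58 = 166.79 → 167
= RGB(122, 204, 167)


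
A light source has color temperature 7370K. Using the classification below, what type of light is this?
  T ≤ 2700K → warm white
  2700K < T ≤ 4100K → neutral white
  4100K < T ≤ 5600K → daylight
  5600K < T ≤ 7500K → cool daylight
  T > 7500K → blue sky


Temperature: 7370K
5600K < 7370K ≤ 7500K → cool daylight
Classification: cool daylight


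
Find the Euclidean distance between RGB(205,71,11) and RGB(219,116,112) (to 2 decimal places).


d = √[(R₁-R₂)² + (G₁-G₂)² + (B₁-B₂)²]
d = √[(205-219)² + (71-116)² + (11-112)²]
d = √[196 + 2025 + 10201]
d = √12422
d ≈ 111.45


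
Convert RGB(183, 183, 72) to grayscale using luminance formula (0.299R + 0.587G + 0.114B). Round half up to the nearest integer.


Gray = 0.299×R + 0.587×G + 0.114×B
Gray = 0.299×183 + 0.587×183 + 0.114×72
Gray = 54.717 + 107.421 + 8.208
Gray = 170.346 → round half up → 170
Gray = 170


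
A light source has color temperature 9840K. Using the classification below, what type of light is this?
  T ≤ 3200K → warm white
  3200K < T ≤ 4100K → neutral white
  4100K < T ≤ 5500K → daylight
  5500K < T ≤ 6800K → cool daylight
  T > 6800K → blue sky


Temperature: 9840K
9840K > 6800K → blue sky
Classification: blue sky


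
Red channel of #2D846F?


Color: #2D846F
R = 2D = 45
G = 84 = 132
B = 6F = 111
Red = 45


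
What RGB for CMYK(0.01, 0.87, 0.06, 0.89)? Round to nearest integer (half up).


R = 255 × (1-C) × (1-K) = 255 × 0.99 × 0.11 = 27.7695 → 28
G = 255 × (1-M) × (1-K) = 255 × 0.13 × 0.11 = 3.6465 → 4
B = 255 × (1-Y) × (1-K) = 255 × 0.94 × 0.11 = 26.367 → 26
= RGB(28, 4, 26)


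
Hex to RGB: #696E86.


69 → 105 (R)
6E → 110 (G)
86 → 134 (B)
= RGB(105, 110, 134)


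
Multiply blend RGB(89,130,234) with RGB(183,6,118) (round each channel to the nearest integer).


Multiply: C = A×B/255, rounded to nearest integer
R: 89×183/255 = 16287/255 ≈ 63.871 → 64
G: 130×6/255 = 780/255 ≈ 3.059 → 3
B: 234×118/255 = 27612/255 ≈ 108.282 → 108
= RGB(64, 3, 108)


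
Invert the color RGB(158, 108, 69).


Invert: (255-R, 255-G, 255-B)
R: 255-158 = 97
G: 255-108 = 147
B: 255-69 = 186
= RGB(97, 147, 186)


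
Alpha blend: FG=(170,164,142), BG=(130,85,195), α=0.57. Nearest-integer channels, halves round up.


C = α×F + (1-α)×B, with 1-α = 0.43
R: 0.57×170 + 0.43×130 = 96.90 + 55.90 = 152.80 → 153
G: 0.57×164 + 0.43×85 = 93.48 + 36.55 = 130.03 → 130
B: 0.57×142 + 0.43×195 = 80.94 + 83.85 = 164.79 → 165
= RGB(153, 130, 165)


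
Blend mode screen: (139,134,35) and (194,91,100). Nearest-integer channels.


Screen: C = 255 - (255-A)×(255-B)/255, rounded to nearest integer
R: 255 - (255-139)×(255-194)/255 = 255 - 7076/255 ≈ 255 - 27.749 = 227.251 → 227
G: 255 - (255-134)×(255-91)/255 = 255 - 19844/255 ≈ 255 - 77.820 = 177.180 → 177
B: 255 - (255-35)×(255-100)/255 = 255 - 34100/255 ≈ 255 - 133.725 = 121.275 → 121
= RGB(227, 177, 121)


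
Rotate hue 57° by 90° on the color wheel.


New hue = (H + rotation) mod 360
New hue = (57 + 90) mod 360
= 147 mod 360
= 147°


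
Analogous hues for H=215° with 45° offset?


Base hue: 215°
Left analog: (215 - 45) mod 360 = 170°
Right analog: (215 + 45) mod 360 = 260°
Analogous hues = 170° and 260°


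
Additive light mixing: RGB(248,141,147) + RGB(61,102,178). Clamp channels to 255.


Additive: each channel = min(255, C₁+C₂)
R: 248+61 = 309 → 255
G: 141+102 = 243 → 243
B: 147+178 = 325 → 255
= RGB(255, 243, 255)


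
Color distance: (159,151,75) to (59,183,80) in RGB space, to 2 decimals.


d = √[(R₁-R₂)² + (G₁-G₂)² + (B₁-B₂)²]
d = √[(159-59)² + (151-183)² + (75-80)²]
d = √[10000 + 1024 + 25]
d = √11049
d ≈ 105.11


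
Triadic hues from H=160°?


Triadic: equally spaced at 120° intervals
H1 = 160°
H2 = (160 + 120) mod 360 = 280°
H3 = (160 + 240) mod 360 = 40°
Triadic = 160°, 280°, 40°


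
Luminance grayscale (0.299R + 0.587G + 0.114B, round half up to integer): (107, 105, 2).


Gray = 0.299×R + 0.587×G + 0.114×B
Gray = 0.299×107 + 0.587×105 + 0.114×2
Gray = 31.993 + 61.635 + 0.228
Gray = 93.856 → round half up → 94
Gray = 94


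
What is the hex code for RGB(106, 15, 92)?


R = 106 → 6A (hex)
G = 15 → 0F (hex)
B = 92 → 5C (hex)
Hex = #6A0F5C


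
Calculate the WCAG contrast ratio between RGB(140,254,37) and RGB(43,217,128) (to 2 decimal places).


Linearize each sRGB channel c=v/255: c/12.92 if c ≤ 0.04045 else ((c+0.055)/1.055)^2.4
L = 0.2126×R_lin + 0.7152×G_lin + 0.0722×B_lin
Color 1 (140,254,37):
  R=140: 140/255≈0.5490 > 0.04045 → ((0.5490+0.055)/1.055)^2.4 ≈ 0.26225
  G=254: 254/255≈0.9961 > 0.04045 → ((0.9961+0.055)/1.055)^2.4 ≈ 0.99110
  B=37: 37/255≈0.1451 > 0.04045 → ((0.1451+0.055)/1.055)^2.4 ≈ 0.01850
  L1 = 0.2126×0.26225 + 0.7152×0.99110 + 0.0722×0.01850 ≈ 0.76593
Color 2 (43,217,128):
  R=43: 43/255≈0.1686 > 0.04045 → ((0.1686+0.055)/1.055)^2.4 ≈ 0.02416
  G=217: 217/255≈0.8510 > 0.04045 → ((0.8510+0.055)/1.055)^2.4 ≈ 0.69387
  B=128: 128/255≈0.5020 > 0.04045 → ((0.5020+0.055)/1.055)^2.4 ≈ 0.21586
  L2 = 0.2126×0.02416 + 0.7152×0.69387 + 0.0722×0.21586 ≈ 0.51698
Lighter = 0.76593, Darker = 0.51698
Ratio = (L_lighter + 0.05) / (L_darker + 0.05)
Ratio = (0.76593 + 0.05) / (0.51698 + 0.05) = 0.81593 / 0.56698 ≈ 1.4391
Ratio ≈ 1.44:1


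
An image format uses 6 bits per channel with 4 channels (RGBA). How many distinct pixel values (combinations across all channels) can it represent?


Total bits = 6 bits/channel × 4 channels = 24 bits
Distinct pixel values = 2^24
= 16,777,216 pixel values


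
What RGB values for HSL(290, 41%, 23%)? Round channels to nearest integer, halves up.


H=290°, S=0.41, L=0.23
C = (1-|2L-1|)×S = (1-|-0.54|)×0.41 = 0.1886
H' = H/60 = 290/60 ≈ 4.8333; X = C×(1-|H' mod 2 - 1|) ≈ 0.1572
m = L - C/2 = 0.23 - 0.0943 = 0.1357
Sector ⌊H'⌋ = 4 → (R',G',B') = (≈0.1572, 0.0, 0.1886)
RGB = ((R'+m)×255, (G'+m)×255, (B'+m)×255) = (74.681, 34.6035, 82.6965)
Round half up → RGB(75, 35, 83)


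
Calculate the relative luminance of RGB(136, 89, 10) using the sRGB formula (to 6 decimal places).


Linearize each channel (sRGB transfer function): c = v/255; c_lin = c/12.92 if c ≤ 0.04045, else ((c+0.055)/1.055)^2.4
  R: 136/255 ≈ 0.533333 > 0.04045 → ((0.533333+0.055)/1.055)^2.4 ≈ 0.246201
  G: 89/255 ≈ 0.349020 > 0.04045 → ((0.349020+0.055)/1.055)^2.4 ≈ 0.099899
  B: 10/255 ≈ 0.039216 ≤ 0.04045 → 0.039216/12.92 ≈ 0.003035
R_lin = 0.246201, G_lin = 0.099899, B_lin = 0.003035
L = 0.2126×R + 0.7152×G + 0.0722×B
L = 0.2126×0.246201 + 0.7152×0.099899 + 0.0722×0.003035
L ≈ 0.124009


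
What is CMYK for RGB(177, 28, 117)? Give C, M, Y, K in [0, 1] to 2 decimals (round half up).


R'=177/255≈0.6941, G'=28/255≈0.1098, B'=117/255≈0.4588
K = 1 - max(R',G',B') = 1 - 177/255 = 78/255 = 0.30588… → 0.31
(1-R'-K)/(1-K) simplifies to (max-R)/max with max = 177:
C = (177-177)/177 = 0/177 = 0 → 0.00
M = (177-28)/177 = 149/177 = 0.84180… → 0.84
Y = (177-117)/177 = 60/177 = 0.33898… → 0.34
= CMYK(0.00, 0.84, 0.34, 0.31)


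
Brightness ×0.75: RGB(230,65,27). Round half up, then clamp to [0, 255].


Multiply each channel by 0.75, round half up, clamp to [0, 255]
R: 230×0.75 = 172.5 → round → 173
G: 65×0.75 = 48.75 → round → 49
B: 27×0.75 = 20.25 → round → 20
= RGB(173, 49, 20)


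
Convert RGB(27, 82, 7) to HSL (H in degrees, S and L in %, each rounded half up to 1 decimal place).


Normalize: R'=27/255≈0.1059, G'=82/255≈0.3216, B'=7/255≈0.0275
Max=82/255, Min=7/255, Δ=Max-Min=75/255
L = (Max+Min)/2 = (82+7)/510 = 89/510 = 0.17450… → L = 17.5%
L ≤ 0.5 → S = Δ/(Max+Min) = 75/(82+7) = 75/89 = 0.84269… → S = 84.3%
(the 1/255 factors cancel in S and H, so raw channel differences can be used)
Max is G' → H = 60 × ((B-R)/Δ + 2) = 60 × ((7-27)/75 + 2)
  -20/75 + 2 = -0.2666… + 2 = 1.7333…
  H = 60 × 1.7333… = 104° → H = 104.0°
= HSL(104.0°, 84.3%, 17.5%)


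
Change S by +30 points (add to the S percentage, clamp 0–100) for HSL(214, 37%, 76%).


Original S = 37%
Adjustment = +30 percentage points
New S = 37 + (30) = 67
Clamp to [0, 100] → 67
= HSL(214°, 67%, 76%)


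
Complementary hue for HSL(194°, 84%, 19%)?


Complement = opposite side of color wheel = hue + 180°
H' = (194 + 180) mod 360 = 14°
S and L unchanged.
= HSL(14°, 84%, 19%)


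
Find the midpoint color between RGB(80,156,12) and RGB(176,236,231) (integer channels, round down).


Midpoint: each channel = ⌊(C₁+C₂)/2⌋
R: ⌊(80+176)/2⌋ = 128
G: ⌊(156+236)/2⌋ = 196
B: ⌊(12+231)/2⌋ = 121
= RGB(128, 196, 121)


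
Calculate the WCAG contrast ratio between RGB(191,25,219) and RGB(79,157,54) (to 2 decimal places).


Linearize each sRGB channel c=v/255: c/12.92 if c ≤ 0.04045 else ((c+0.055)/1.055)^2.4
L = 0.2126×R_lin + 0.7152×G_lin + 0.0722×B_lin
Color 1 (191,25,219):
  R=191: 191/255≈0.7490 > 0.04045 → ((0.7490+0.055)/1.055)^2.4 ≈ 0.52100
  G=25: 25/255≈0.0980 > 0.04045 → ((0.0980+0.055)/1.055)^2.4 ≈ 0.00972
  B=219: 219/255≈0.8588 > 0.04045 → ((0.8588+0.055)/1.055)^2.4 ≈ 0.70838
  L1 = 0.2126×0.52100 + 0.7152×0.00972 + 0.0722×0.70838 ≈ 0.16886
Color 2 (79,157,54):
  R=79: 79/255≈0.3098 > 0.04045 → ((0.3098+0.055)/1.055)^2.4 ≈ 0.07819
  G=157: 157/255≈0.6157 > 0.04045 → ((0.6157+0.055)/1.055)^2.4 ≈ 0.33716
  B=54: 54/255≈0.2118 > 0.04045 → ((0.2118+0.055)/1.055)^2.4 ≈ 0.03689
  L2 = 0.2126×0.07819 + 0.7152×0.33716 + 0.0722×0.03689 ≈ 0.26043
Lighter = 0.26043, Darker = 0.16886
Ratio = (L_lighter + 0.05) / (L_darker + 0.05)
Ratio = (0.26043 + 0.05) / (0.16886 + 0.05) = 0.31043 / 0.21886 ≈ 1.4184
Ratio ≈ 1.42:1


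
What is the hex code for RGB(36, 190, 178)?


R = 36 → 24 (hex)
G = 190 → BE (hex)
B = 178 → B2 (hex)
Hex = #24BEB2


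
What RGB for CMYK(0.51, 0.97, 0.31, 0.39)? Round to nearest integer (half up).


R = 255 × (1-C) × (1-K) = 255 × 0.49 × 0.61 = 76.2195 → 76
G = 255 × (1-M) × (1-K) = 255 × 0.03 × 0.61 = 4.6665 → 5
B = 255 × (1-Y) × (1-K) = 255 × 0.69 × 0.61 = 107.3295 → 107
= RGB(76, 5, 107)


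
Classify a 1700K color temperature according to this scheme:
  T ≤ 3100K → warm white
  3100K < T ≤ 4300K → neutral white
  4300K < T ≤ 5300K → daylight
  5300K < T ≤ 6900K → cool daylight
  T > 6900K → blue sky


Temperature: 1700K
1700K ≤ 3100K → warm white
Classification: warm white


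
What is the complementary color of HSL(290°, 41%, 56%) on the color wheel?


Complement = opposite side of color wheel = hue + 180°
H' = (290 + 180) mod 360 = 110°
S and L unchanged.
= HSL(110°, 41%, 56%)


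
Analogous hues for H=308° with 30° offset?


Base hue: 308°
Left analog: (308 - 30) mod 360 = 278°
Right analog: (308 + 30) mod 360 = 338°
Analogous hues = 278° and 338°


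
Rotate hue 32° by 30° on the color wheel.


New hue = (H + rotation) mod 360
New hue = (32 + 30) mod 360
= 62 mod 360
= 62°


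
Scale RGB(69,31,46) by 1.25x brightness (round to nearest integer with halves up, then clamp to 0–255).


Multiply each channel by 1.25, round half up, clamp to [0, 255]
R: 69×1.25 = 86.25 → round → 86
G: 31×1.25 = 38.75 → round → 39
B: 46×1.25 = 57.5 → round → 58
= RGB(86, 39, 58)


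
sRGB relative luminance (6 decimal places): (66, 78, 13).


Linearize each channel (sRGB transfer function): c = v/255; c_lin = c/12.92 if c ≤ 0.04045, else ((c+0.055)/1.055)^2.4
  R: 66/255 ≈ 0.258824 > 0.04045 → ((0.258824+0.055)/1.055)^2.4 ≈ 0.054480
  G: 78/255 ≈ 0.305882 > 0.04045 → ((0.305882+0.055)/1.055)^2.4 ≈ 0.076185
  B: 13/255 ≈ 0.050980 > 0.04045 → ((0.050980+0.055)/1.055)^2.4 ≈ 0.004025
R_lin = 0.054480, G_lin = 0.076185, B_lin = 0.004025
L = 0.2126×R + 0.7152×G + 0.0722×B
L = 0.2126×0.054480 + 0.7152×0.076185 + 0.0722×0.004025
L ≈ 0.066361


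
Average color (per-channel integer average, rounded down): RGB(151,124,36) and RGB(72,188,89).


Midpoint: each channel = ⌊(C₁+C₂)/2⌋
R: ⌊(151+72)/2⌋ = 111
G: ⌊(124+188)/2⌋ = 156
B: ⌊(36+89)/2⌋ = 62
= RGB(111, 156, 62)


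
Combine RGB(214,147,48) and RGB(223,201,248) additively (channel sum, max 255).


Additive: each channel = min(255, C₁+C₂)
R: 214+223 = 437 → 255
G: 147+201 = 348 → 255
B: 48+248 = 296 → 255
= RGB(255, 255, 255)


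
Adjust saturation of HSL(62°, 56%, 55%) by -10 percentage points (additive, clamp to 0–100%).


Original S = 56%
Adjustment = -10 percentage points
New S = 56 + (-10) = 46
Clamp to [0, 100] → 46
= HSL(62°, 46%, 55%)


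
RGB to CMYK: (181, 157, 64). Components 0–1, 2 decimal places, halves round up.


R'=181/255≈0.7098, G'=157/255≈0.6157, B'=64/255≈0.2510
K = 1 - max(R',G',B') = 1 - 181/255 = 74/255 = 0.29019… → 0.29
(1-R'-K)/(1-K) simplifies to (max-R)/max with max = 181:
C = (181-181)/181 = 0/181 = 0 → 0.00
M = (181-157)/181 = 24/181 = 0.13259… → 0.13
Y = (181-64)/181 = 117/181 = 0.64640… → 0.65
= CMYK(0.00, 0.13, 0.65, 0.29)


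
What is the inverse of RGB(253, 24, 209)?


Invert: (255-R, 255-G, 255-B)
R: 255-253 = 2
G: 255-24 = 231
B: 255-209 = 46
= RGB(2, 231, 46)


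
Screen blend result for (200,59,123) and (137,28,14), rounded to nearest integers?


Screen: C = 255 - (255-A)×(255-B)/255, rounded to nearest integer
R: 255 - (255-200)×(255-137)/255 = 255 - 6490/255 ≈ 255 - 25.451 = 229.549 → 230
G: 255 - (255-59)×(255-28)/255 = 255 - 44492/255 ≈ 255 - 174.478 = 80.522 → 81
B: 255 - (255-123)×(255-14)/255 = 255 - 31812/255 ≈ 255 - 124.753 = 130.247 → 130
= RGB(230, 81, 130)


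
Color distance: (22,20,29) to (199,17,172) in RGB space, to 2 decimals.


d = √[(R₁-R₂)² + (G₁-G₂)² + (B₁-B₂)²]
d = √[(22-199)² + (20-17)² + (29-172)²]
d = √[31329 + 9 + 20449]
d = √51787
d ≈ 227.57


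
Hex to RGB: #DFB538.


DF → 223 (R)
B5 → 181 (G)
38 → 56 (B)
= RGB(223, 181, 56)


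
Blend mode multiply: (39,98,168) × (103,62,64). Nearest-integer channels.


Multiply: C = A×B/255, rounded to nearest integer
R: 39×103/255 = 4017/255 ≈ 15.753 → 16
G: 98×62/255 = 6076/255 ≈ 23.827 → 24
B: 168×64/255 = 10752/255 ≈ 42.165 → 42
= RGB(16, 24, 42)


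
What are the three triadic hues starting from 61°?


Triadic: equally spaced at 120° intervals
H1 = 61°
H2 = (61 + 120) mod 360 = 181°
H3 = (61 + 240) mod 360 = 301°
Triadic = 61°, 181°, 301°


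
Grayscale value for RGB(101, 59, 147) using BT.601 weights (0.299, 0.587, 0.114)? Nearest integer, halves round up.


Gray = 0.299×R + 0.587×G + 0.114×B
Gray = 0.299×101 + 0.587×59 + 0.114×147
Gray = 30.199 + 34.633 + 16.758
Gray = 81.590 → round half up → 82
Gray = 82


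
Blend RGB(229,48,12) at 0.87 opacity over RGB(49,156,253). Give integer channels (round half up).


C = α×F + (1-α)×B, with 1-α = 0.13
R: 0.87×229 + 0.13×49 = 199.23 + 6.37 = 205.60 → 206
G: 0.87×48 + 0.13×156 = 41.76 + 20.28 = 62.04 → 62
B: 0.87×12 + 0.13×253 = 10.44 + 32.89 = 43.33 → 43
= RGB(206, 62, 43)


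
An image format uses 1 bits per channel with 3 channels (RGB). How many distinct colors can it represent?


Total bits = 1 bits/channel × 3 channels = 3 bits
Distinct colors = 2^3
= 8 colors


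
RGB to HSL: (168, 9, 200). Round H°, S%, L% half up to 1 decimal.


Normalize: R'=168/255≈0.6588, G'=9/255≈0.0353, B'=200/255≈0.7843
Max=200/255, Min=9/255, Δ=Max-Min=191/255
L = (Max+Min)/2 = (200+9)/510 = 209/510 = 0.40980… → L = 41.0%
L ≤ 0.5 → S = Δ/(Max+Min) = 191/(200+9) = 191/209 = 0.91387… → S = 91.4%
(the 1/255 factors cancel in S and H, so raw channel differences can be used)
Max is B' → H = 60 × ((R-G)/Δ + 4) = 60 × ((168-9)/191 + 4)
  159/191 + 4 = 0.8324… + 4 = 4.8324…
  H = 60 × 4.8324… = 289.947…° → H = 289.9°
= HSL(289.9°, 91.4%, 41.0%)


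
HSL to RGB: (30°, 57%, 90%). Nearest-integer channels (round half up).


H=30°, S=0.57, L=0.90
C = (1-|2L-1|)×S = (1-|0.80|)×0.57 = 0.114
H' = H/60 = 30/60 ≈ 0.5000; X = C×(1-|H' mod 2 - 1|) = 0.057
m = L - C/2 = 0.90 - 0.057 = 0.843
Sector ⌊H'⌋ = 0 → (R',G',B') = (0.114, 0.057, 0.0)
RGB = ((R'+m)×255, (G'+m)×255, (B'+m)×255) = (244.035, 229.5, 214.965)
Round half up → RGB(244, 230, 215)


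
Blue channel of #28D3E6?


Color: #28D3E6
R = 28 = 40
G = D3 = 211
B = E6 = 230
Blue = 230


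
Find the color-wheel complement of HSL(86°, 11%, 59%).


Complement = opposite side of color wheel = hue + 180°
H' = (86 + 180) mod 360 = 266°
S and L unchanged.
= HSL(266°, 11%, 59%)


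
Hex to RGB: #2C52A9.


2C → 44 (R)
52 → 82 (G)
A9 → 169 (B)
= RGB(44, 82, 169)


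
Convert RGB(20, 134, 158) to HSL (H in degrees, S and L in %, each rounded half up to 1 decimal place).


Normalize: R'=20/255≈0.0784, G'=134/255≈0.5255, B'=158/255≈0.6196
Max=158/255, Min=20/255, Δ=Max-Min=138/255
L = (Max+Min)/2 = (158+20)/510 = 178/510 = 0.34901… → L = 34.9%
L ≤ 0.5 → S = Δ/(Max+Min) = 138/(158+20) = 138/178 = 0.77528… → S = 77.5%
(the 1/255 factors cancel in S and H, so raw channel differences can be used)
Max is B' → H = 60 × ((R-G)/Δ + 4) = 60 × ((20-134)/138 + 4)
  -114/138 + 4 = -0.8260… + 4 = 3.1739…
  H = 60 × 3.1739… = 190.434…° → H = 190.4°
= HSL(190.4°, 77.5%, 34.9%)


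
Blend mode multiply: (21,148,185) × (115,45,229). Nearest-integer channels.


Multiply: C = A×B/255, rounded to nearest integer
R: 21×115/255 = 2415/255 ≈ 9.471 → 9
G: 148×45/255 = 6660/255 ≈ 26.118 → 26
B: 185×229/255 = 42365/255 ≈ 166.137 → 166
= RGB(9, 26, 166)


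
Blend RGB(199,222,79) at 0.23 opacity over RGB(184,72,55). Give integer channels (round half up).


C = α×F + (1-α)×B, with 1-α = 0.77
R: 0.23×199 + 0.77×184 = 45.77 + 141.68 = 187.45 → 187
G: 0.23×222 + 0.77×72 = 51.06 + 55.44 = 106.50 → 107
B: 0.23×79 + 0.77×55 = 18.17 + 42.35 = 60.52 → 61
= RGB(187, 107, 61)


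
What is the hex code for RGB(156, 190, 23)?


R = 156 → 9C (hex)
G = 190 → BE (hex)
B = 23 → 17 (hex)
Hex = #9CBE17


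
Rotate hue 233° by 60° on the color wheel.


New hue = (H + rotation) mod 360
New hue = (233 + 60) mod 360
= 293 mod 360
= 293°


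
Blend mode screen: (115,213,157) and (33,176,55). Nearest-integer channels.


Screen: C = 255 - (255-A)×(255-B)/255, rounded to nearest integer
R: 255 - (255-115)×(255-33)/255 = 255 - 31080/255 ≈ 255 - 121.882 = 133.118 → 133
G: 255 - (255-213)×(255-176)/255 = 255 - 3318/255 ≈ 255 - 13.012 = 241.988 → 242
B: 255 - (255-157)×(255-55)/255 = 255 - 19600/255 ≈ 255 - 76.863 = 178.137 → 178
= RGB(133, 242, 178)


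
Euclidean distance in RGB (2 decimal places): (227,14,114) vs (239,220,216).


d = √[(R₁-R₂)² + (G₁-G₂)² + (B₁-B₂)²]
d = √[(227-239)² + (14-220)² + (114-216)²]
d = √[144 + 42436 + 10404]
d = √52984
d ≈ 230.18


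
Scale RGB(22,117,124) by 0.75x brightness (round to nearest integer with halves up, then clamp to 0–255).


Multiply each channel by 0.75, round half up, clamp to [0, 255]
R: 22×0.75 = 16.5 → round → 17
G: 117×0.75 = 87.75 → round → 88
B: 124×0.75 = 93
= RGB(17, 88, 93)


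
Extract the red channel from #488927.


Color: #488927
R = 48 = 72
G = 89 = 137
B = 27 = 39
Red = 72


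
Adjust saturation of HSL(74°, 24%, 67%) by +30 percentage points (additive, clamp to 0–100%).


Original S = 24%
Adjustment = +30 percentage points
New S = 24 + (30) = 54
Clamp to [0, 100] → 54
= HSL(74°, 54%, 67%)
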